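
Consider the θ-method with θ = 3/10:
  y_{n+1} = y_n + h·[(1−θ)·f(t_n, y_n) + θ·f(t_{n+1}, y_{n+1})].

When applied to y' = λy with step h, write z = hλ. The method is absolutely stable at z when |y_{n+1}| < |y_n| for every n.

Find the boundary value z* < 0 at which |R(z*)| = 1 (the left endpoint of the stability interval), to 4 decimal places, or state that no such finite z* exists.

On y'=λy, z=hλ:
  y_{n+1} = y_n + z·[7/10·y_n + 3/10·y_{n+1}] ⇒ (1 − 3/10z)y_{n+1} = (1 + 7/10z)y_n
  Hence R(z) = (1 + 7/10z)/(1 − 3/10z).

Need |R(x)|<1, x<0.
x=-1.26: |R|=0.0856
R=−1: 1+7/10x = −1+3/10x ⇒ -2/5x=2 ⇒ x=2/(-2/5)=-5.0000
Confirm numerically:
  x=-4.574: |R|=0.92817 <1
  x=-4.223: |R|=0.86290 <1
  x=-4.031: |R|=0.82456 <1
  x=-3.942: |R|=0.80610 <1
  x=-5.486: |R|=1.07347 >1
  x=-5.232: |R|=1.03611 >1
Stable set (-5.0000, 0).

z* = -5.0000.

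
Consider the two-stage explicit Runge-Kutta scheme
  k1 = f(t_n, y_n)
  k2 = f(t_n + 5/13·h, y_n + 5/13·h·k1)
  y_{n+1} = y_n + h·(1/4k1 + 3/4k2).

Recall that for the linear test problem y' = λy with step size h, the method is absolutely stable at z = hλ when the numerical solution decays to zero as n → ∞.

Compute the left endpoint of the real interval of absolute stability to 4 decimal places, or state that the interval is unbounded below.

Test eqn y'=λy, z=hλ:
  k1=λy_n ⇒ h·k1=z·y_n;  k2=λ(1+5/13z)y_n ⇒ h·k2=z(1+5/13z)y_n
  y_{n+1}/y_n = 1 + 1/4z + 3/4z(1+5/13z) = 1 + z + 15/52z²
  R(z) = 1 + z + 15/52z².

Solve |R(x)|<1 on ℝ⁻.
x=-0.47: |R|=0.5937
R=1: x+15/52x²=0 ⇒ x=−52/15=-3.4667; min R=1−1/(4·15/52)=0.1333>−1
Confirm numerically:
  x=-3.264: |R|=0.80918 <1
  x=-2.002: |R|=0.15415 <1
  x=-1.676: |R|=0.13428 <1
  x=-1.426: |R|=0.16058 <1
  x=-3.998: |R|=1.61277 >1
  x=-3.833: |R|=1.40504 >1
  x=-3.687: |R|=1.23434 >1
Stable set (-3.4667, 0).

z* = -3.4667.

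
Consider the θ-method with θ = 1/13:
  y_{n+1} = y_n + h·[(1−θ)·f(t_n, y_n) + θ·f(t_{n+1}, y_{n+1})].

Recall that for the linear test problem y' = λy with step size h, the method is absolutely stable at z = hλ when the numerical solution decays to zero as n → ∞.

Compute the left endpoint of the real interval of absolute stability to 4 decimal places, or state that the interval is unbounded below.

With y'=λy (z=hλ):
  y_{n+1} = y_n + z·[12/13·y_n + 1/13·y_{n+1}] ⇒ (1 − 1/13z)y_{n+1} = (1 + 12/13z)y_n
  R(z) = (1 + 12/13z)/(1 − 1/13z).

Solve |R(x)|<1 on ℝ⁻.
x=-0.74: |R|=0.2999
R=−1: 1+12/13x = −1+1/13x ⇒ -11/13x=2 ⇒ x=2/(-11/13)=-2.3636
Confirm numerically:
  x=-2.161: |R|=0.85298 <1
  x=-1.323: |R|=0.20080 <1
  x=-1.028: |R|=0.04733 <1
  x=-1.025: |R|=0.04991 <1
  x=-2.517: |R|=1.10872 >1
  x=-2.433: |R|=1.04944 >1
Stable set (-2.3636, 0).

z* = -2.3636.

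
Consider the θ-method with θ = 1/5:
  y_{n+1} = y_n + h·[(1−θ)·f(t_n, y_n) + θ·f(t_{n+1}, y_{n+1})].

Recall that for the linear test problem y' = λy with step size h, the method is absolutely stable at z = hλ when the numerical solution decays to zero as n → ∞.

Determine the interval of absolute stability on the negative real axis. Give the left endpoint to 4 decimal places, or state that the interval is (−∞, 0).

On y'=λy, z=hλ:
  y_{n+1} = y_n + z·[4/5·y_n + 1/5·y_{n+1}] ⇒ (1 − 1/5z)y_{n+1} = (1 + 4/5z)y_n
  so R(z) = (1 + 4/5z)/(1 − 1/5z).

Boundary: |R(x)|=1, x<0.
x=-0.85: |R|=0.2735
R=−1: 1+4/5x = −1+1/5x ⇒ -3/5x=2 ⇒ x=2/(-3/5)=-3.3333
Confirm numerically:
  x=-1.552: |R|=0.18437 <1
  x=-1.497: |R|=0.15207 <1
  x=-1.418: |R|=0.10471 <1
  x=-3.473: |R|=1.04945 >1
  x=-3.443: |R|=1.03897 >1
So |R|<1 on (-3.3333, 0).

z∈(-3.3333,0).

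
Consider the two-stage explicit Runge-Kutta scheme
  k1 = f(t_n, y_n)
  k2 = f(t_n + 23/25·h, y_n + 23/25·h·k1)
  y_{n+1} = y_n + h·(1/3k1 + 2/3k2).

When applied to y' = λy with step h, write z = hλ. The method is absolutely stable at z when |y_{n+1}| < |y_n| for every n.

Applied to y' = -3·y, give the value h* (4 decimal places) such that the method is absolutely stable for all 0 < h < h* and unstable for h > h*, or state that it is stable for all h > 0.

(-1.6304,0); λ=-3 ⇒ h* = (75/46)/3 = 0.5435.

Test eqn y'=λy, z=hλ:
  k1=λy_n ⇒ h·k1=z·y_n;  k2=λ(1+23/25z)y_n ⇒ h·k2=z(1+23/25z)y_n
  y_{n+1}/y_n = 1 + 1/3z + 2/3z(1+23/25z) = 1 + z + 46/75z²
  ⇒ R(z) = 1 + z + 46/75z².

Solve |R(x)|<1 on ℝ⁻.
x=-1.16: |R|=0.6653
R=1: x+46/75x²=0 ⇒ x=−75/46=-1.6304; min R=1−1/(4·46/75)=0.5924>−1
Confirm numerically:
  x=-1.445: |R|=0.83566 <1
  x=-1.395: |R|=0.79856 <1
  x=-0.998: |R|=0.61288 <1
  x=-2.185: |R|=1.74319 >1
  x=-2.005: |R|=1.46062 >1
  x=-1.857: |R|=1.25805 >1
Interval (-1.6304, 0).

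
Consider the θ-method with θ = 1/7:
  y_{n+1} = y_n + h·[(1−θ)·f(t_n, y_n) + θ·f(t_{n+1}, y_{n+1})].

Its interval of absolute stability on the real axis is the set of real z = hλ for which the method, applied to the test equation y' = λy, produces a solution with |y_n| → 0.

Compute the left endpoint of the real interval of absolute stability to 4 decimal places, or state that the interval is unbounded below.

left endpoint -2.8000.

Set f=λy, z=hλ:
  y_{n+1} = y_n + z·[6/7·y_n + 1/7·y_{n+1}] ⇒ (1 − 1/7z)y_{n+1} = (1 + 6/7z)y_n
  ⇒ R(z) = (1 + 6/7z)/(1 − 1/7z).

Need |R(x)|<1, x<0.
x=-1.03: |R|=0.1021
R=−1: 1+6/7x = −1+1/7x ⇒ -5/7x=2 ⇒ x=2/(-5/7)=-2.8000
Confirm numerically:
  x=-2.606: |R|=0.89902 <1
  x=-2.489: |R|=0.83613 <1
  x=-1.488: |R|=0.22714 <1
  x=-1.125: |R|=0.03077 <1
  x=-3.150: |R|=1.17241 >1
  x=-3.088: |R|=1.14274 >1
  x=-3.000: |R|=1.10000 >1
So |R|<1 on (-2.8000, 0).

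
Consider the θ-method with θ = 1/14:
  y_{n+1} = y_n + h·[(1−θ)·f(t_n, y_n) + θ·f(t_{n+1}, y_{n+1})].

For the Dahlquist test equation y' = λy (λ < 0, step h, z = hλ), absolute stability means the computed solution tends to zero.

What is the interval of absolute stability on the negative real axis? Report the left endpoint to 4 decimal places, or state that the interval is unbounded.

On y'=λy, z=hλ:
  y_{n+1} = y_n + z·[13/14·y_n + 1/14·y_{n+1}] ⇒ (1 − 1/14z)y_{n+1} = (1 + 13/14z)y_n
  R(z) = (1 + 13/14z)/(1 − 1/14z).

Solve |R(x)|<1 on ℝ⁻.
x=-0.78: |R|=0.2612
R=−1: 1+13/14x = −1+1/14x ⇒ -6/7x=2 ⇒ x=2/(-6/7)=-2.3333
Confirm numerically:
  x=-2.211: |R|=0.90944 <1
  x=-2.153: |R|=0.86603 <1
  x=-1.661: |R|=0.48483 <1
  x=-1.143: |R|=0.05673 <1
  x=-2.757: |R|=1.30340 >1
  x=-2.686: |R|=1.25363 >1
Interval (-2.3333, 0).

z∈(-2.3333,0).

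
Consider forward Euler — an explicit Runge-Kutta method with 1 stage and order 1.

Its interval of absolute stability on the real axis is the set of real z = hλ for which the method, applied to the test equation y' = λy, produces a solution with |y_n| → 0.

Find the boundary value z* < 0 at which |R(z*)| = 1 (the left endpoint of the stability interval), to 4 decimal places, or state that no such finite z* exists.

z* = -2.0000.

On y'=λy, z=hλ:
  order 1, 1-stage ⇒ R(z)=1+z
  (e.g. R(-1.16)=-0.16000, |R|=0.16000)

Boundary: |R(x)|=1, x<0.
x=-1.16: |R|=0.1600
|R(-2.31)|=1.3100 |R(-1.91)|=0.9100 |R(-1.54)|=0.5400
Bisect:
  x_lo=-2.5468 |R|=1.5468  x_hi=-0.1287 |R|=0.8713
  mid=-1.33774 |R|=0.33774 →hi
  mid=-1.94226 |R|=0.94226 →hi
  mid=-2.24452 |R|=1.24452 →lo
  mid=-2.09339 |R|=1.09339 →lo
  mid=-2.01783 |R|=1.01783 →lo
  mid=-1.98004 |R|=0.98004 →hi
  mid=-1.99894 |R|=0.99894 →hi
  mid=-2.00838 |R|=1.00838 →lo
  mid=-2.00366 |R|=1.00366 →lo
  mid=-2.00130 |R|=1.00130 →lo
  ...
  [-2.00012,-1.99997] ⇒ x*=-2.0000
Stable set (-2.0000, 0).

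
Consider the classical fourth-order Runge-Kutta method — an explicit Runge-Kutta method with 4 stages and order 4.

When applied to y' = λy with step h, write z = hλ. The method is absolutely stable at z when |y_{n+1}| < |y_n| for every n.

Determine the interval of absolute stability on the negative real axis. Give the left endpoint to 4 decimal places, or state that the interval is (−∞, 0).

On y'=λy, z=hλ:
  order 4, 4-stage ⇒ R(z)=1+z+z^2/2+z^3/6+z^4/24
  (e.g. R(-0.89)=0.41470, |R|=0.41470)

Find x<0 with |R(x)|<1.
x=-0.89: |R|=0.4147
|R(-2.76)|=0.9625 |R(-2.25)|=0.4507 |R(-1.23)|=0.3117
Bisect:
  x_lo=-3.4169 |R|=2.4515  x_hi=-0.2986 |R|=0.7419
  mid=-1.85773 |R|=0.29557 →hi
  mid=-2.63732 |R|=0.79887 →hi
  mid=-3.02711 |R|=1.43014 →lo
  mid=-2.83221 |R|=1.07307 →lo
  mid=-2.73476 |R|=0.92645 →hi
  mid=-2.78349 |R|=0.99728 →hi
  mid=-2.80785 |R|=1.03454 →lo
  ...
  [-2.78539,-2.78520] ⇒ x*=-2.7853
Stable set (-2.7853, 0).

(-2.7853, 0).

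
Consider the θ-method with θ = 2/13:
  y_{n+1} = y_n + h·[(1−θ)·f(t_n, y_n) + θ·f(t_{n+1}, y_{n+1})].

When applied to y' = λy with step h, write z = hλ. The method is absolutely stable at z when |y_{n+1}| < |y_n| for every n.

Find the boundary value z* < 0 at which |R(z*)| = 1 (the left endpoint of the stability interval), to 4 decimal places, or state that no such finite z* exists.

z* = -2.8889.

With y'=λy (z=hλ):
  y_{n+1} = y_n + z·[11/13·y_n + 2/13·y_{n+1}] ⇒ (1 − 2/13z)y_{n+1} = (1 + 11/13z)y_n
  so R(z) = (1 + 11/13z)/(1 − 2/13z).

Need |R(x)|<1, x<0.
x=-1.62: |R|=0.2968
R=−1: 1+11/13x = −1+2/13x ⇒ -9/13x=2 ⇒ x=2/(-9/13)=-2.8889
Confirm numerically:
  x=-2.150: |R|=0.61561 <1
  x=-1.611: |R|=0.29102 <1
  x=-1.530: |R|=0.23848 <1
  x=-3.427: |R|=1.24393 >1
  x=-3.277: |R|=1.17863 >1
So |R|<1 on (-2.8889, 0).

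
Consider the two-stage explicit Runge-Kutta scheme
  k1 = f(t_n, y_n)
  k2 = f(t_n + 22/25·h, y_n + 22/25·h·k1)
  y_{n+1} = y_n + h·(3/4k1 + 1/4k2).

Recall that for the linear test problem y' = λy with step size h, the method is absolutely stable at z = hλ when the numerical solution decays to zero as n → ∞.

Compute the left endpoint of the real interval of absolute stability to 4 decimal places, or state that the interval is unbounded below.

left endpoint -4.5455.

Set f=λy, z=hλ:
  k1=λy_n ⇒ h·k1=z·y_n;  k2=λ(1+22/25z)y_n ⇒ h·k2=z(1+22/25z)y_n
  y_{n+1}/y_n = 1 + 3/4z + 1/4z(1+22/25z) = 1 + z + 11/50z²
  ⇒ R(z) = 1 + z + 11/50z².

Need |R(x)|<1, x<0.
x=-0.76: |R|=0.3671
R=1: x+11/50x²=0 ⇒ x=−50/11=-4.5455; min R=1−1/(4·11/50)=-0.1364>−1
Confirm numerically:
  x=-3.922: |R|=0.46206 <1
  x=-3.920: |R|=0.46061 <1
  x=-2.827: |R|=0.06878 <1
  x=-2.144: |R|=0.13272 <1
  x=-4.934: |R|=1.42176 >1
  x=-4.903: |R|=1.38567 >1
Stable set (-4.5455, 0).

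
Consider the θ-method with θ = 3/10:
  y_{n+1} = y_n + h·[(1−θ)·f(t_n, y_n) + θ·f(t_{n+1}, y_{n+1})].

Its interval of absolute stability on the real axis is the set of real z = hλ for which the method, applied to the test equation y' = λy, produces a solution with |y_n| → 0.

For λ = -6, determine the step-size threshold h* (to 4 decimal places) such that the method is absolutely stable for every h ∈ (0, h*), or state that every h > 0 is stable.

With y'=λy (z=hλ):
  y_{n+1} = y_n + z·[7/10·y_n + 3/10·y_{n+1}] ⇒ (1 − 3/10z)y_{n+1} = (1 + 7/10z)y_n
  R(z) = (1 + 7/10z)/(1 − 3/10z).

Solve |R(x)|<1 on ℝ⁻.
x=-1.69: |R|=0.1214
R=−1: 1+7/10x = −1+3/10x ⇒ -2/5x=2 ⇒ x=2/(-2/5)=-5.0000
Confirm numerically:
  x=-4.431: |R|=0.90229 <1
  x=-3.749: |R|=0.76448 <1
  x=-2.347: |R|=0.37727 <1
  x=-2.030: |R|=0.26165 <1
  x=-5.402: |R|=1.06136 >1
  x=-5.293: |R|=1.04529 >1
Interval (-5.0000, 0).

(-5.0000,0); λ=-6 ⇒ h* = (5)/6 = 0.8333.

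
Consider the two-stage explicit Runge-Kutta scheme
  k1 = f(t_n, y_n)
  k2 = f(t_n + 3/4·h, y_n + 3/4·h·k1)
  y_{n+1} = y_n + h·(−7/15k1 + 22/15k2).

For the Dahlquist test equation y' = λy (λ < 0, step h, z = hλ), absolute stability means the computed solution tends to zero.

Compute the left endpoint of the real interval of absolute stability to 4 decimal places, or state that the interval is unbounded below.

left endpoint -0.9091.

With y'=λy (z=hλ):
  k1=λy_n ⇒ h·k1=z·y_n;  k2=λ(1+3/4z)y_n ⇒ h·k2=z(1+3/4z)y_n
  y_{n+1}/y_n = 1 − 7/15z + 22/15z(1+3/4z) = 1 + z + 11/10z²
  R(z) = 1 + z + 11/10z².

Solve |R(x)|<1 on ℝ⁻.
x=-1.56: |R|=2.1170
R=1: x+11/10x²=0 ⇒ x=−10/11=-0.9091; min R=1−1/(4·11/10)=0.7727>−1
Confirm numerically:
  x=-0.861: |R|=0.95445 <1
  x=-0.638: |R|=0.80975 <1
  x=-0.620: |R|=0.80284 <1
  x=-0.427: |R|=0.77356 <1
  x=-1.509: |R|=1.99579 >1
  x=-1.380: |R|=1.71484 >1
  x=-1.300: |R|=1.55900 >1
Interval (-0.9091, 0).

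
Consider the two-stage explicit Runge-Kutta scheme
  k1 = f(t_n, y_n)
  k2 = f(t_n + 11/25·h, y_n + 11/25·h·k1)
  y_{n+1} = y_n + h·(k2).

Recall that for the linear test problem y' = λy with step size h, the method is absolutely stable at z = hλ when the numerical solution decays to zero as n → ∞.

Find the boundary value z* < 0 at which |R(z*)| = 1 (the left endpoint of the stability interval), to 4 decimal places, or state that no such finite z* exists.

z* = -2.2727.

Set f=λy, z=hλ:
  k1=λy_n ⇒ h·k1=z·y_n;  k2=λ(1+11/25z)y_n ⇒ h·k2=z(1+11/25z)y_n
  y_{n+1}/y_n = 1 + z(1+11/25z) = 1 + z + 11/25z²
  Hence R(z) = 1 + z + 11/25z².

Need |R(x)|<1, x<0.
x=-0.63: |R|=0.5446
R=1: x+11/25x²=0 ⇒ x=−25/11=-2.2727; min R=1−1/(4·11/25)=0.4318>−1
Confirm numerically:
  x=-2.159: |R|=0.89196 <1
  x=-1.058: |R|=0.43452 <1
  x=-1.010: |R|=0.43884 <1
  x=-2.364: |R|=1.09494 >1
  x=-2.325: |R|=1.05348 >1
So |R|<1 on (-2.2727, 0).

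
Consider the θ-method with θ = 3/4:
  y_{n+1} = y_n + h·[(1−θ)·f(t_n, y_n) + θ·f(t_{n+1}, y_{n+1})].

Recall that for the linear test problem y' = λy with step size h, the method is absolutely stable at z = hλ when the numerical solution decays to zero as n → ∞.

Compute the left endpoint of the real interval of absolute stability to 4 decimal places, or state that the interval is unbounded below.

interval (−∞, 0).

With y'=λy (z=hλ):
  y_{n+1} = y_n + z·[1/4·y_n + 3/4·y_{n+1}] ⇒ (1 − 3/4z)y_{n+1} = (1 + 1/4z)y_n
  R(z) = (1 + 1/4z)/(1 − 3/4z).

Solve |R(x)|<1 on ℝ⁻.
x=-1.78: |R|=0.2377
x=-2: |R|=0.2000
x=-10: |R|=0.1765
x=-100: |R|=0.3158
θ=3/4≥1/2 ⇒ |1+1/4x|<|1−3/4x| ∀x<0 ⇒ unbounded interval.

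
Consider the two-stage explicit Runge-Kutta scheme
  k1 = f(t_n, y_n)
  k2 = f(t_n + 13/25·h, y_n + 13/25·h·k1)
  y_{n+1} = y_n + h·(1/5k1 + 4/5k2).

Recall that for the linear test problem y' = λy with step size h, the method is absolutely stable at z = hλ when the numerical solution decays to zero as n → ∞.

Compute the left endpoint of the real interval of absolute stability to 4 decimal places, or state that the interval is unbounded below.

left endpoint -2.4038.

Set f=λy, z=hλ:
  k1=λy_n ⇒ h·k1=z·y_n;  k2=λ(1+13/25z)y_n ⇒ h·k2=z(1+13/25z)y_n
  y_{n+1}/y_n = 1 + 1/5z + 4/5z(1+13/25z) = 1 + z + 52/125z²
  ⇒ R(z) = 1 + z + 52/125z².

Solve |R(x)|<1 on ℝ⁻.
x=-0.7: |R|=0.5038
R=1: x+52/125x²=0 ⇒ x=−125/52=-2.4038; min R=1−1/(4·52/125)=0.3990>−1
Confirm numerically:
  x=-2.204: |R|=0.81677 <1
  x=-1.587: |R|=0.46072 <1
  x=-1.213: |R|=0.39909 <1
  x=-3.002: |R|=1.74699 >1
  x=-2.641: |R|=1.26055 >1
Stable set (-2.4038, 0).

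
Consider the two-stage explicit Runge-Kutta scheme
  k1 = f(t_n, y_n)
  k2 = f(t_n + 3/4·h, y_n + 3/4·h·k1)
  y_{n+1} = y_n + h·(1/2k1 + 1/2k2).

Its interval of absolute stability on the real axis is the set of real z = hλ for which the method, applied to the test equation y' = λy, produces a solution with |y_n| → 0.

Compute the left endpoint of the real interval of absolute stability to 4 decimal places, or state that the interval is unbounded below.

On y'=λy, z=hλ:
  k1=λy_n ⇒ h·k1=z·y_n;  k2=λ(1+3/4z)y_n ⇒ h·k2=z(1+3/4z)y_n
  y_{n+1}/y_n = 1 + 1/2z + 1/2z(1+3/4z) = 1 + z + 3/8z²
  ⇒ R(z) = 1 + z + 3/8z².

Need |R(x)|<1, x<0.
x=-1.42: |R|=0.3361
R=1: x+3/8x²=0 ⇒ x=−8/3=-2.6667; min R=1−1/(4·3/8)=0.3333>−1
Confirm numerically:
  x=-2.497: |R|=0.84113 <1
  x=-1.939: |R|=0.47090 <1
  x=-1.661: |R|=0.37360 <1
  x=-1.602: |R|=0.36040 <1
  x=-3.231: |R|=1.68376 >1
  x=-3.049: |R|=1.43715 >1
  x=-2.894: |R|=1.24671 >1
Interval (-2.6667, 0).

z* = -2.6667.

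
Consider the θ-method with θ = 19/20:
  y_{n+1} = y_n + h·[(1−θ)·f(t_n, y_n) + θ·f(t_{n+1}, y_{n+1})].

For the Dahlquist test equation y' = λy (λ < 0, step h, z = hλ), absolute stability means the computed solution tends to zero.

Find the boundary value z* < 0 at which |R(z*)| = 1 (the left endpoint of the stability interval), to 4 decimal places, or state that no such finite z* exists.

Set f=λy, z=hλ:
  y_{n+1} = y_n + z·[1/20·y_n + 19/20·y_{n+1}] ⇒ (1 − 19/20z)y_{n+1} = (1 + 1/20z)y_n
  Hence R(z) = (1 + 1/20z)/(1 − 19/20z).

Solve |R(x)|<1 on ℝ⁻.
x=-0.96: |R|=0.4979
x=-2: |R|=0.3103
x=-10: |R|=0.0476
x=-100: |R|=0.0417
θ=19/20≥1/2 ⇒ |1+1/20x|<|1−19/20x| ∀x<0 ⇒ stable on all of ℝ⁻.

(−∞, 0) — no finite endpoint.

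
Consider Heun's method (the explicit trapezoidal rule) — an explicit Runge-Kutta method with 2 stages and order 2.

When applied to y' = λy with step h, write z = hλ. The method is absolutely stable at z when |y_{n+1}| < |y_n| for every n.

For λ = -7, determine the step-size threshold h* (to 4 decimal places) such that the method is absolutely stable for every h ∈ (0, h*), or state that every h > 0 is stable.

(-2.0000,0); λ=-7 ⇒ h* = 0.2857.

With y'=λy (z=hλ):
  order 2, 2-stage ⇒ R(z)=1+z+z^2/2
  (e.g. R(-0.83)=0.51445, |R|=0.51445)

Find x<0 with |R(x)|<1.
x=-0.83: |R|=0.5145
|R(-1.94)|=0.9418 |R(-1.7)|=0.7450 |R(-0.57)|=0.5924
Bisect:
  x_lo=-2.5681 |R|=1.7295  x_hi=-0.2042 |R|=0.8167
  mid=-1.38614 |R|=0.57455 →hi
  mid=-1.97713 |R|=0.97739 →hi
  mid=-2.27262 |R|=1.30978 →lo
  mid=-2.12487 |R|=1.13267 →lo
  mid=-2.05100 |R|=1.05230 →lo
  mid=-2.01406 |R|=1.01416 →lo
  mid=-1.99559 |R|=0.99560 →hi
  mid=-2.00483 |R|=1.00484 →lo
  mid=-2.00021 |R|=1.00021 →lo
  mid=-1.99790 |R|=0.99790 →hi
  ...
  [-2.00007,-1.99992] ⇒ x*=-2.0000
Stable set (-2.0000, 0).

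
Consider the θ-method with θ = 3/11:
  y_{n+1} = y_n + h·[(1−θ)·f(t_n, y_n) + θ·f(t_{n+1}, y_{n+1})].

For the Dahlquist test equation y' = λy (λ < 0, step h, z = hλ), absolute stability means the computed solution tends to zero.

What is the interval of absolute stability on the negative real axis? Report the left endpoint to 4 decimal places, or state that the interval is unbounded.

With y'=λy (z=hλ):
  y_{n+1} = y_n + z·[8/11·y_n + 3/11·y_{n+1}] ⇒ (1 − 3/11z)y_{n+1} = (1 + 8/11z)y_n
  so R(z) = (1 + 8/11z)/(1 − 3/11z).

Need |R(x)|<1, x<0.
x=-0.45: |R|=0.5992
R=−1: 1+8/11x = −1+3/11x ⇒ -5/11x=2 ⇒ x=2/(-5/11)=-4.4000
Confirm numerically:
  x=-3.587: |R|=0.81320 <1
  x=-3.124: |R|=0.68683 <1
  x=-2.394: |R|=0.44836 <1
  x=-2.197: |R|=0.37383 <1
  x=-4.907: |R|=1.09856 >1
  x=-4.584: |R|=1.03717 >1
So |R|<1 on (-4.4000, 0).

z∈(-4.4000,0).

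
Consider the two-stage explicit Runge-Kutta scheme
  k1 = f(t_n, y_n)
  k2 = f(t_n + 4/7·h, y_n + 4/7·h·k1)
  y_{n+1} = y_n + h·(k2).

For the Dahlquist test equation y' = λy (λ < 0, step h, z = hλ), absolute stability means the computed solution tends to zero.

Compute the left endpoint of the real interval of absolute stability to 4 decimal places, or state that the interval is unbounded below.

z* = -1.7500.

On y'=λy, z=hλ:
  k1=λy_n ⇒ h·k1=z·y_n;  k2=λ(1+4/7z)y_n ⇒ h·k2=z(1+4/7z)y_n
  y_{n+1}/y_n = 1 + z(1+4/7z) = 1 + z + 4/7z²
  Hence R(z) = 1 + z + 4/7z².

Find x<0 with |R(x)|<1.
x=-0.61: |R|=0.6026
R=1: x+4/7x²=0 ⇒ x=−7/4=-1.7500; min R=1−1/(4·4/7)=0.5625>−1
Confirm numerically:
  x=-1.718: |R|=0.96859 <1
  x=-1.268: |R|=0.65076 <1
  x=-1.207: |R|=0.62549 <1
  x=-0.996: |R|=0.57087 <1
  x=-2.156: |R|=1.50019 >1
  x=-2.044: |R|=1.34339 >1
  x=-1.981: |R|=1.26149 >1
So |R|<1 on (-1.7500, 0).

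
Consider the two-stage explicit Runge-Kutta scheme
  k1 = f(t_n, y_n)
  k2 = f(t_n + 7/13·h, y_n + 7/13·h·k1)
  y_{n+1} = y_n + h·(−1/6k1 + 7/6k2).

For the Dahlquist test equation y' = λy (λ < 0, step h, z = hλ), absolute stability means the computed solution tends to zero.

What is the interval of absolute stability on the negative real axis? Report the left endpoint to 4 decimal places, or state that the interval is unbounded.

z∈(-1.5918,0).

With y'=λy (z=hλ):
  k1=λy_n ⇒ h·k1=z·y_n;  k2=λ(1+7/13z)y_n ⇒ h·k2=z(1+7/13z)y_n
  y_{n+1}/y_n = 1 − 1/6z + 7/6z(1+7/13z) = 1 + z + 49/78z²
  R(z) = 1 + z + 49/78z².

Boundary: |R(x)|=1, x<0.
x=-0.85: |R|=0.6039
R=1: x+49/78x²=0 ⇒ x=−78/49=-1.5918; min R=1−1/(4·49/78)=0.6020>−1
Confirm numerically:
  x=-1.175: |R|=0.69232 <1
  x=-1.152: |R|=0.68169 <1
  x=-0.766: |R|=0.60260 <1
  x=-2.137: |R|=1.73187 >1
  x=-1.889: |R|=1.35264 >1
Stable set (-1.5918, 0).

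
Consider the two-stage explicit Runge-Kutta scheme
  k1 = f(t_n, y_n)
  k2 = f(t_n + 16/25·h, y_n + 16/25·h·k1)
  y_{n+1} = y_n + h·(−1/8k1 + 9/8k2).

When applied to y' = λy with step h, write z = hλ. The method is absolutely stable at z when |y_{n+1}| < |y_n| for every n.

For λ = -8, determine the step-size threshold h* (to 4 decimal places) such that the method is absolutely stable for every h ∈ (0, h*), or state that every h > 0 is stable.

Set f=λy, z=hλ:
  k1=λy_n ⇒ h·k1=z·y_n;  k2=λ(1+16/25z)y_n ⇒ h·k2=z(1+16/25z)y_n
  y_{n+1}/y_n = 1 − 1/8z + 9/8z(1+16/25z) = 1 + z + 18/25z²
  ⇒ R(z) = 1 + z + 18/25z².

Find x<0 with |R(x)|<1.
x=-0.37: |R|=0.7286
R=1: x+18/25x²=0 ⇒ x=−25/18=-1.3889; min R=1−1/(4·18/25)=0.6528>−1
Confirm numerically:
  x=-1.003: |R|=0.72133 <1
  x=-0.721: |R|=0.65329 <1
  x=-0.583: |R|=0.66172 <1
  x=-1.955: |R|=1.79686 >1
  x=-1.788: |R|=1.51380 >1
  x=-1.526: |R|=1.15065 >1
So |R|<1 on (-1.3889, 0).

(-1.3889,0); λ=-8 ⇒ h* = (25/18)/8 = 0.1736.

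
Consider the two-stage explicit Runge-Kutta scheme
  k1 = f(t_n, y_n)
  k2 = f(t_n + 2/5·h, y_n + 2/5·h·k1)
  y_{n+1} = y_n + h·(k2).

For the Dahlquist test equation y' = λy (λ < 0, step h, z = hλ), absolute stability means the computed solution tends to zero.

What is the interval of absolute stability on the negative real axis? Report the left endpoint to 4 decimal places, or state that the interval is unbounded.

(-2.5000, 0).

On y'=λy, z=hλ:
  k1=λy_n ⇒ h·k1=z·y_n;  k2=λ(1+2/5z)y_n ⇒ h·k2=z(1+2/5z)y_n
  y_{n+1}/y_n = 1 + z(1+2/5z) = 1 + z + 2/5z²
  so R(z) = 1 + z + 2/5z².

Need |R(x)|<1, x<0.
x=-1.57: |R|=0.4160
R=1: x+2/5x²=0 ⇒ x=−5/2=-2.5000; min R=1−1/(4·2/5)=0.3750>−1
Confirm numerically:
  x=-2.163: |R|=0.70843 <1
  x=-1.185: |R|=0.37669 <1
  x=-1.146: |R|=0.37933 <1
  x=-3.043: |R|=1.66094 >1
  x=-2.931: |R|=1.50530 >1
Stable set (-2.5000, 0).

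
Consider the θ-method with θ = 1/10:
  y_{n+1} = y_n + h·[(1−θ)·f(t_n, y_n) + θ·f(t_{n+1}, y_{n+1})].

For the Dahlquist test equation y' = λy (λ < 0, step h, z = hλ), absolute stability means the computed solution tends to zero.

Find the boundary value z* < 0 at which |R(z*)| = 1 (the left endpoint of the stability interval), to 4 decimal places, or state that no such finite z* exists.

Set f=λy, z=hλ:
  y_{n+1} = y_n + z·[9/10·y_n + 1/10·y_{n+1}] ⇒ (1 − 1/10z)y_{n+1} = (1 + 9/10z)y_n
  so R(z) = (1 + 9/10z)/(1 − 1/10z).

Find x<0 with |R(x)|<1.
x=-0.54: |R|=0.4877
R=−1: 1+9/10x = −1+1/10x ⇒ -4/5x=2 ⇒ x=2/(-4/5)=-2.5000
Confirm numerically:
  x=-2.396: |R|=0.93288 <1
  x=-1.845: |R|=0.55762 <1
  x=-1.162: |R|=0.04103 <1
  x=-1.087: |R|=0.01957 <1
  x=-2.983: |R|=1.29762 >1
  x=-2.862: |R|=1.22516 >1
Interval (-2.5000, 0).

z* = -2.5000.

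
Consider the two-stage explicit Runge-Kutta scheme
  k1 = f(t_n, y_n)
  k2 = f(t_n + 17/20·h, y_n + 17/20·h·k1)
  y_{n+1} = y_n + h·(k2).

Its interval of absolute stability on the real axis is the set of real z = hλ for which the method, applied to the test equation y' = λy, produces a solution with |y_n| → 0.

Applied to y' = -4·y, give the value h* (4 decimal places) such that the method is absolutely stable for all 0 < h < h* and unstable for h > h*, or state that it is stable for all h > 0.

(-1.1765,0); λ=-4 ⇒ h* = (20/17)/4 = 0.2941.

On y'=λy, z=hλ:
  k1=λy_n ⇒ h·k1=z·y_n;  k2=λ(1+17/20z)y_n ⇒ h·k2=z(1+17/20z)y_n
  y_{n+1}/y_n = 1 + z(1+17/20z) = 1 + z + 17/20z²
  so R(z) = 1 + z + 17/20z².

Solve |R(x)|<1 on ℝ⁻.
x=-1.03: |R|=0.8718
R=1: x+17/20x²=0 ⇒ x=−20/17=-1.1765; min R=1−1/(4·17/20)=0.7059>−1
Confirm numerically:
  x=-1.082: |R|=0.91312 <1
  x=-0.845: |R|=0.76192 <1
  x=-0.484: |R|=0.71512 <1
  x=-1.622: |R|=1.61425 >1
  x=-1.331: |R|=1.17483 >1
  x=-1.234: |R|=1.06034 >1
Interval (-1.1765, 0).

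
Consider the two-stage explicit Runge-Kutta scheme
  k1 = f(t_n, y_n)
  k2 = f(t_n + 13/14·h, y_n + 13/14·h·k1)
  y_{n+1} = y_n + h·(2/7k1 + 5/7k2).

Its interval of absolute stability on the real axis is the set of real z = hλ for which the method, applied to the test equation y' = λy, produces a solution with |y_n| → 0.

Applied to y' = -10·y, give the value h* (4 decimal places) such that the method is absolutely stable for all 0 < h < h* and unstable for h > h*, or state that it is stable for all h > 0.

(-1.5077,0); λ=-10 ⇒ h* = (98/65)/10 = 0.1508.

Test eqn y'=λy, z=hλ:
  k1=λy_n ⇒ h·k1=z·y_n;  k2=λ(1+13/14z)y_n ⇒ h·k2=z(1+13/14z)y_n
  y_{n+1}/y_n = 1 + 2/7z + 5/7z(1+13/14z) = 1 + z + 65/98z²
  Hence R(z) = 1 + z + 65/98z².

Boundary: |R(x)|=1, x<0.
x=-0.34: |R|=0.7367
R=1: x+65/98x²=0 ⇒ x=−98/65=-1.5077; min R=1−1/(4·65/98)=0.6231>−1
Confirm numerically:
  x=-0.963: |R|=0.65209 <1
  x=-0.931: |R|=0.64389 <1
  x=-0.836: |R|=0.62755 <1
  x=-1.973: |R|=1.60891 >1
  x=-1.532: |R|=1.02470 >1
Stable set (-1.5077, 0).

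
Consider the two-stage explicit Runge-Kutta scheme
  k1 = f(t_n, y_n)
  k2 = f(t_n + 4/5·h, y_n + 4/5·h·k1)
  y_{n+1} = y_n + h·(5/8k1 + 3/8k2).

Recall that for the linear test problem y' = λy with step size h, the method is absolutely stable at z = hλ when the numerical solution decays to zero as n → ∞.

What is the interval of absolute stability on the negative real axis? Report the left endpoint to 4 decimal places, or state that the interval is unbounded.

Set f=λy, z=hλ:
  k1=λy_n ⇒ h·k1=z·y_n;  k2=λ(1+4/5z)y_n ⇒ h·k2=z(1+4/5z)y_n
  y_{n+1}/y_n = 1 + 5/8z + 3/8z(1+4/5z) = 1 + z + 3/10z²
  so R(z) = 1 + z + 3/10z².

Find x<0 with |R(x)|<1.
x=-1.34: |R|=0.1987
R=1: x+3/10x²=0 ⇒ x=−10/3=-3.3333; min R=1−1/(4·3/10)=0.1667>−1
Confirm numerically:
  x=-2.764: |R|=0.52791 <1
  x=-2.207: |R|=0.25425 <1
  x=-2.195: |R|=0.25041 <1
  x=-3.718: |R|=1.42906 >1
  x=-3.450: |R|=1.12075 >1
Stable set (-3.3333, 0).

(-3.3333, 0).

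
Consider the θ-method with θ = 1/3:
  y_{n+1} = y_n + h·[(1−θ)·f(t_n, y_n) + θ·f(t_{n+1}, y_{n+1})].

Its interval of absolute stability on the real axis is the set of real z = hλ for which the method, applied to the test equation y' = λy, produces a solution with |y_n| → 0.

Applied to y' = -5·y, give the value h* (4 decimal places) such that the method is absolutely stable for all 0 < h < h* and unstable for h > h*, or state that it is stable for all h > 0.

Set f=λy, z=hλ:
  y_{n+1} = y_n + z·[2/3·y_n + 1/3·y_{n+1}] ⇒ (1 − 1/3z)y_{n+1} = (1 + 2/3z)y_n
  ⇒ R(z) = (1 + 2/3z)/(1 − 1/3z).

Solve |R(x)|<1 on ℝ⁻.
x=-1.29: |R|=0.0979
R=−1: 1+2/3x = −1+1/3x ⇒ -1/3x=2 ⇒ x=2/(-1/3)=-6.0000
Confirm numerically:
  x=-5.417: |R|=0.93074 <1
  x=-5.088: |R|=0.88724 <1
  x=-4.139: |R|=0.73932 <1
  x=-2.415: |R|=0.33795 <1
  x=-6.552: |R|=1.05779 >1
  x=-6.079: |R|=1.00870 >1
Stable set (-6.0000, 0).

(-6.0000,0); λ=-5 ⇒ h* = (6)/5 = 1.2000.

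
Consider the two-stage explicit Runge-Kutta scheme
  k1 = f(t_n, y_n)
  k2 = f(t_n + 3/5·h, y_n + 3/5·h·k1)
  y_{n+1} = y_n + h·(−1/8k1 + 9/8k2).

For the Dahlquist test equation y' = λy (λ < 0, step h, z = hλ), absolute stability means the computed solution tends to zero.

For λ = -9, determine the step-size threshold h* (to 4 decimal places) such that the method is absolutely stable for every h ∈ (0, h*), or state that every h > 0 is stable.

(-1.4815,0); λ=-9 ⇒ h* = (40/27)/9 = 0.1646.

On y'=λy, z=hλ:
  k1=λy_n ⇒ h·k1=z·y_n;  k2=λ(1+3/5z)y_n ⇒ h·k2=z(1+3/5z)y_n
  y_{n+1}/y_n = 1 − 1/8z + 9/8z(1+3/5z) = 1 + z + 27/40z²
  so R(z) = 1 + z + 27/40z².

Find x<0 with |R(x)|<1.
x=-0.66: |R|=0.6340
R=1: x+27/40x²=0 ⇒ x=−40/27=-1.4815; min R=1−1/(4·27/40)=0.6296>−1
Confirm numerically:
  x=-1.353: |R|=0.88266 <1
  x=-1.299: |R|=0.84000 <1
  x=-0.917: |R|=0.65060 <1
  x=-0.681: |R|=0.63204 <1
  x=-2.016: |R|=1.72737 >1
  x=-1.562: |R|=1.08489 >1
So |R|<1 on (-1.4815, 0).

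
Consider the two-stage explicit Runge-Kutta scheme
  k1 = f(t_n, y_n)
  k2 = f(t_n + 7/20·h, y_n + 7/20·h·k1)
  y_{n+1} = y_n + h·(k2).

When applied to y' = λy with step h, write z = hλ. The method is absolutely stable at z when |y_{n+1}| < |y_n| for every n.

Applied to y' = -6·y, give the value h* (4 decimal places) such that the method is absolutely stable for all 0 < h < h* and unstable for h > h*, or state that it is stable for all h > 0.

Set f=λy, z=hλ:
  k1=λy_n ⇒ h·k1=z·y_n;  k2=λ(1+7/20z)y_n ⇒ h·k2=z(1+7/20z)y_n
  y_{n+1}/y_n = 1 + z(1+7/20z) = 1 + z + 7/20z²
  so R(z) = 1 + z + 7/20z².

Find x<0 with |R(x)|<1.
x=-0.6: |R|=0.5260
R=1: x+7/20x²=0 ⇒ x=−20/7=-2.8571; min R=1−1/(4·7/20)=0.2857>−1
Confirm numerically:
  x=-2.454: |R|=0.65374 <1
  x=-2.042: |R|=0.41742 <1
  x=-1.929: |R|=0.37336 <1
  x=-1.468: |R|=0.28626 <1
  x=-3.327: |R|=1.54713 >1
  x=-3.043: |R|=1.19795 >1
Interval (-2.8571, 0).

(-2.8571,0); λ=-6 ⇒ h* = (20/7)/6 = 0.4762.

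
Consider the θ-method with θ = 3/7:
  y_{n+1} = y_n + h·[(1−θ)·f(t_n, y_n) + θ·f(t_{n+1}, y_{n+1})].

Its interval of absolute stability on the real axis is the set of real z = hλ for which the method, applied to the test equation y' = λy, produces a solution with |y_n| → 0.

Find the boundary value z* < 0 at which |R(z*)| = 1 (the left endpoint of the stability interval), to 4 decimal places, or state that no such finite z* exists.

Set f=λy, z=hλ:
  y_{n+1} = y_n + z·[4/7·y_n + 3/7·y_{n+1}] ⇒ (1 − 3/7z)y_{n+1} = (1 + 4/7z)y_n
  ⇒ R(z) = (1 + 4/7z)/(1 − 3/7z).

Boundary: |R(x)|=1, x<0.
x=-1.26: |R|=0.1818
R=−1: 1+4/7x = −1+3/7x ⇒ -1/7x=2 ⇒ x=2/(-1/7)=-14.0000
Confirm numerically:
  x=-12.290: |R|=0.96102 <1
  x=-11.007: |R|=0.92521 <1
  x=-7.247: |R|=0.76504 <1
  x=-14.348: |R|=1.00695 >1
  x=-14.031: |R|=1.00063 >1
Interval (-14.0000, 0).

left endpoint -14.0000.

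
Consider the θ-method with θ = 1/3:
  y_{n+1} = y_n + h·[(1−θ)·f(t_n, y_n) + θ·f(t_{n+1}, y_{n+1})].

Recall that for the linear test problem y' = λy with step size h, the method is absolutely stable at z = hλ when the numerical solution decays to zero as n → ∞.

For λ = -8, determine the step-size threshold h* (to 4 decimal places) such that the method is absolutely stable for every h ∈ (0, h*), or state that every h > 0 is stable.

On y'=λy, z=hλ:
  y_{n+1} = y_n + z·[2/3·y_n + 1/3·y_{n+1}] ⇒ (1 − 1/3z)y_{n+1} = (1 + 2/3z)y_n
  so R(z) = (1 + 2/3z)/(1 − 1/3z).

Boundary: |R(x)|=1, x<0.
x=-1.63: |R|=0.0562
R=−1: 1+2/3x = −1+1/3x ⇒ -1/3x=2 ⇒ x=2/(-1/3)=-6.0000
Confirm numerically:
  x=-5.134: |R|=0.89353 <1
  x=-4.706: |R|=0.83208 <1
  x=-3.785: |R|=0.67354 <1
  x=-2.803: |R|=0.44908 <1
  x=-6.561: |R|=1.05868 >1
  x=-6.543: |R|=1.05690 >1
  x=-6.038: |R|=1.00420 >1
Interval (-6.0000, 0).

(-6.0000,0); λ=-8 ⇒ h* = (6)/8 = 0.7500.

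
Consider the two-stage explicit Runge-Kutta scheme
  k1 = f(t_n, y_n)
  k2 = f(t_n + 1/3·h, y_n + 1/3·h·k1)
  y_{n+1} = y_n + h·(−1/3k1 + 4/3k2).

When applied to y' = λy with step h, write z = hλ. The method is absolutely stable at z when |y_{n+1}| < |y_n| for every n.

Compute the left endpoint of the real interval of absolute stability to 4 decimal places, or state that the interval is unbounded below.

z* = -2.2500.

With y'=λy (z=hλ):
  k1=λy_n ⇒ h·k1=z·y_n;  k2=λ(1+1/3z)y_n ⇒ h·k2=z(1+1/3z)y_n
  y_{n+1}/y_n = 1 − 1/3z + 4/3z(1+1/3z) = 1 + z + 4/9z²
  ⇒ R(z) = 1 + z + 4/9z².

Boundary: |R(x)|=1, x<0.
x=-0.88: |R|=0.4642
R=1: x+4/9x²=0 ⇒ x=−9/4=-2.2500; min R=1−1/(4·4/9)=0.4375>−1
Confirm numerically:
  x=-2.196: |R|=0.94730 <1
  x=-1.648: |R|=0.55907 <1
  x=-1.043: |R|=0.44049 <1
  x=-2.487: |R|=1.26196 >1
  x=-2.315: |R|=1.06688 >1
Interval (-2.2500, 0).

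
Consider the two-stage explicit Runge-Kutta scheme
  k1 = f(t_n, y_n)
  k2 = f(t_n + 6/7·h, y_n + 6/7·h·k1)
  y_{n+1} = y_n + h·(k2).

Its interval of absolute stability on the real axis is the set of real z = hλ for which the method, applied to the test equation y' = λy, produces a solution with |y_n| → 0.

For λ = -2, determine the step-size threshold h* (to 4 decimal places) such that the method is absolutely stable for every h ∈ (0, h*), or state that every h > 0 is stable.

With y'=λy (z=hλ):
  k1=λy_n ⇒ h·k1=z·y_n;  k2=λ(1+6/7z)y_n ⇒ h·k2=z(1+6/7z)y_n
  y_{n+1}/y_n = 1 + z(1+6/7z) = 1 + z + 6/7z²
  R(z) = 1 + z + 6/7z².

Boundary: |R(x)|=1, x<0.
x=-0.59: |R|=0.7084
R=1: x+6/7x²=0 ⇒ x=−7/6=-1.1667; min R=1−1/(4·6/7)=0.7083>−1
Confirm numerically:
  x=-0.930: |R|=0.81134 <1
  x=-0.798: |R|=0.74783 <1
  x=-0.698: |R|=0.71960 <1
  x=-0.542: |R|=0.70980 <1
  x=-1.591: |R|=1.57867 >1
  x=-1.482: |R|=1.40056 >1
Interval (-1.1667, 0).

(-1.1667,0); λ=-2 ⇒ h* = (7/6)/2 = 0.5833.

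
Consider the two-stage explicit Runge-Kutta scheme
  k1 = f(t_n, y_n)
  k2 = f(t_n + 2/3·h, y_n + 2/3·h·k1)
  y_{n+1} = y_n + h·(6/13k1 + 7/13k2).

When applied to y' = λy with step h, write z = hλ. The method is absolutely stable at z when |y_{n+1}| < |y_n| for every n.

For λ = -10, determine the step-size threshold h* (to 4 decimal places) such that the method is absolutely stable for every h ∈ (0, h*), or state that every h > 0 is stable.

(-2.7857,0); λ=-10 ⇒ h* = (39/14)/10 = 0.2786.

With y'=λy (z=hλ):
  k1=λy_n ⇒ h·k1=z·y_n;  k2=λ(1+2/3z)y_n ⇒ h·k2=z(1+2/3z)y_n
  y_{n+1}/y_n = 1 + 6/13z + 7/13z(1+2/3z) = 1 + z + 14/39z²
  Hence R(z) = 1 + z + 14/39z².

Need |R(x)|<1, x<0.
x=-0.74: |R|=0.4566
R=1: x+14/39x²=0 ⇒ x=−39/14=-2.7857; min R=1−1/(4·14/39)=0.3036>−1
Confirm numerically:
  x=-2.361: |R|=0.64004 <1
  x=-2.209: |R|=0.54268 <1
  x=-2.163: |R|=0.51649 <1
  x=-1.558: |R|=0.31336 <1
  x=-3.218: |R|=1.49937 >1
  x=-3.065: |R|=1.30729 >1
  x=-2.937: |R|=1.15950 >1
Stable set (-2.7857, 0).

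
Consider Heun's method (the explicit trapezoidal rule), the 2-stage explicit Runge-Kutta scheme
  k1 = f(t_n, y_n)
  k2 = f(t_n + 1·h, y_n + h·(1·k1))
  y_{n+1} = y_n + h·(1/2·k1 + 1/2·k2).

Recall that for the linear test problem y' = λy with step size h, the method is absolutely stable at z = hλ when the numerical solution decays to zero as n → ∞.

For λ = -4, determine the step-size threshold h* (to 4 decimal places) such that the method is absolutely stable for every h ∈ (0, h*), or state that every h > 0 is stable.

(-2.0000,0); λ=-4 ⇒ h* = 0.5000.

On y'=λy, z=hλ:
  order 2, 2-stage ⇒ R(z)=1+z+z^2/2
  (e.g. R(-0.61)=0.57605, |R|=0.57605)

Boundary: |R(x)|=1, x<0.
x=-0.61: |R|=0.5760
|R(-2.32)|=1.3712 |R(-2.17)|=1.1845 |R(-1.25)|=0.5312
Bisect:
  x_lo=-2.6632 |R|=1.8830  x_hi=-0.1731 |R|=0.8419
  mid=-1.41811 |R|=0.58741 →hi
  mid=-2.04063 |R|=1.04146 →lo
  mid=-1.72937 |R|=0.76599 →hi
  mid=-1.88500 |R|=0.89161 →hi
  mid=-1.96282 |R|=0.96351 →hi
  mid=-2.00172 |R|=1.00173 →lo
  mid=-1.98227 |R|=0.98243 →hi
  mid=-1.99200 |R|=0.99203 →hi
  mid=-1.99686 |R|=0.99687 →hi
  mid=-1.99929 |R|=0.99929 →hi
  ...
  [-2.00005,-1.99990] ⇒ x*=-2.0000
Stable set (-2.0000, 0).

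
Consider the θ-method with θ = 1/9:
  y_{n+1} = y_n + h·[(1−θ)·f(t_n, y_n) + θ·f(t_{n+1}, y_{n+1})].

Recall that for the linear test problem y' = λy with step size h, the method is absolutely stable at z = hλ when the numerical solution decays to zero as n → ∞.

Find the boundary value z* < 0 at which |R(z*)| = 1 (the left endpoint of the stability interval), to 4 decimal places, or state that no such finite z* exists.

left endpoint -2.5714.

With y'=λy (z=hλ):
  y_{n+1} = y_n + z·[8/9·y_n + 1/9·y_{n+1}] ⇒ (1 − 1/9z)y_{n+1} = (1 + 8/9z)y_n
  ⇒ R(z) = (1 + 8/9z)/(1 − 1/9z).

Solve |R(x)|<1 on ℝ⁻.
x=-1.64: |R|=0.3872
R=−1: 1+8/9x = −1+1/9x ⇒ -7/9x=2 ⇒ x=2/(-7/9)=-2.5714
Confirm numerically:
  x=-2.053: |R|=0.67167 <1
  x=-1.904: |R|=0.57153 <1
  x=-1.118: |R|=0.00553 <1
  x=-3.026: |R|=1.26459 >1
  x=-2.819: |R|=1.14663 >1
Stable set (-2.5714, 0).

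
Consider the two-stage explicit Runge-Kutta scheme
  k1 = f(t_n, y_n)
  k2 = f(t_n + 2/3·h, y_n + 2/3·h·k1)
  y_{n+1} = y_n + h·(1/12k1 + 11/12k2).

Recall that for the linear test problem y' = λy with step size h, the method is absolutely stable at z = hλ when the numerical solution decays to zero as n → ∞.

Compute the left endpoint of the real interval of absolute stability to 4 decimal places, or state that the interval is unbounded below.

On y'=λy, z=hλ:
  k1=λy_n ⇒ h·k1=z·y_n;  k2=λ(1+2/3z)y_n ⇒ h·k2=z(1+2/3z)y_n
  y_{n+1}/y_n = 1 + 1/12z + 11/12z(1+2/3z) = 1 + z + 11/18z²
  Hence R(z) = 1 + z + 11/18z².

Boundary: |R(x)|=1, x<0.
x=-0.36: |R|=0.7192
R=1: x+11/18x²=0 ⇒ x=−18/11=-1.6364; min R=1−1/(4·11/18)=0.5909>−1
Confirm numerically:
  x=-1.596: |R|=0.96063 <1
  x=-1.457: |R|=0.84030 <1
  x=-1.195: |R|=0.67768 <1
  x=-0.939: |R|=0.59983 <1
  x=-2.188: |R|=1.73760 >1
  x=-1.915: |R|=1.32608 >1
Interval (-1.6364, 0).

z* = -1.6364.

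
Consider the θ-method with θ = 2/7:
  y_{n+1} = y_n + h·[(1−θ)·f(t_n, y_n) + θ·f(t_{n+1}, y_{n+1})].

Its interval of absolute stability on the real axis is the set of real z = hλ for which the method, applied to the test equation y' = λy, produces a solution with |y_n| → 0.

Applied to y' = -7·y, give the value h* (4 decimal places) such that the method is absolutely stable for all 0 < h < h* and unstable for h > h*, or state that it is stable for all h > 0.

(-4.6667,0); λ=-7 ⇒ h* = (14/3)/7 = 0.6667.

On y'=λy, z=hλ:
  y_{n+1} = y_n + z·[5/7·y_n + 2/7·y_{n+1}] ⇒ (1 − 2/7z)y_{n+1} = (1 + 5/7z)y_n
  R(z) = (1 + 5/7z)/(1 − 2/7z).

Find x<0 with |R(x)|<1.
x=-1.42: |R|=0.0102
R=−1: 1+5/7x = −1+2/7x ⇒ -3/7x=2 ⇒ x=2/(-3/7)=-4.6667
Confirm numerically:
  x=-4.300: |R|=0.92949 <1
  x=-4.058: |R|=0.87920 <1
  x=-3.541: |R|=0.76019 <1
  x=-3.491: |R|=0.74775 <1
  x=-5.222: |R|=1.09551 >1
  x=-4.813: |R|=1.02640 >1
So |R|<1 on (-4.6667, 0).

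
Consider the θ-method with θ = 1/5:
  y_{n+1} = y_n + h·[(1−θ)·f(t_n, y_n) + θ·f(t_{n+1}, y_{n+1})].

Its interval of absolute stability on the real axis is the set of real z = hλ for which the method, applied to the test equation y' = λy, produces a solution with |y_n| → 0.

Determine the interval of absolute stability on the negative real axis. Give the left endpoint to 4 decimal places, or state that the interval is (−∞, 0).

On y'=λy, z=hλ:
  y_{n+1} = y_n + z·[4/5·y_n + 1/5·y_{n+1}] ⇒ (1 − 1/5z)y_{n+1} = (1 + 4/5z)y_n
  ⇒ R(z) = (1 + 4/5z)/(1 − 1/5z).

Need |R(x)|<1, x<0.
x=-0.92: |R|=0.2230
R=−1: 1+4/5x = −1+1/5x ⇒ -3/5x=2 ⇒ x=2/(-3/5)=-3.3333
Confirm numerically:
  x=-2.570: |R|=0.69749 <1
  x=-2.541: |R|=0.68479 <1
  x=-1.364: |R|=0.07165 <1
  x=-3.924: |R|=1.19857 >1
  x=-3.713: |R|=1.13072 >1
  x=-3.628: |R|=1.10246 >1
So |R|<1 on (-3.3333, 0).

(-3.3333, 0).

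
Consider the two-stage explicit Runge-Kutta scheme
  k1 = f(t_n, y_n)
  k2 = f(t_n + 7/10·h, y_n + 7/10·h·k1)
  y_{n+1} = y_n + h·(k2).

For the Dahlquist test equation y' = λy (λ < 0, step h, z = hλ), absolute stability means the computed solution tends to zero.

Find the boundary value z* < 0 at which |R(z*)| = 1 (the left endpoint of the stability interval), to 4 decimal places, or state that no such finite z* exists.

left endpoint -1.4286.

Test eqn y'=λy, z=hλ:
  k1=λy_n ⇒ h·k1=z·y_n;  k2=λ(1+7/10z)y_n ⇒ h·k2=z(1+7/10z)y_n
  y_{n+1}/y_n = 1 + z(1+7/10z) = 1 + z + 7/10z²
  R(z) = 1 + z + 7/10z².

Solve |R(x)|<1 on ℝ⁻.
x=-1.52: |R|=1.0973
R=1: x+7/10x²=0 ⇒ x=−10/7=-1.4286; min R=1−1/(4·7/10)=0.6429>−1
Confirm numerically:
  x=-1.272: |R|=0.86059 <1
  x=-0.851: |R|=0.65594 <1
  x=-0.846: |R|=0.65500 <1
  x=-0.658: |R|=0.64507 <1
  x=-1.825: |R|=1.50644 >1
  x=-1.618: |R|=1.21455 >1
  x=-1.533: |R|=1.11206 >1
So |R|<1 on (-1.4286, 0).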